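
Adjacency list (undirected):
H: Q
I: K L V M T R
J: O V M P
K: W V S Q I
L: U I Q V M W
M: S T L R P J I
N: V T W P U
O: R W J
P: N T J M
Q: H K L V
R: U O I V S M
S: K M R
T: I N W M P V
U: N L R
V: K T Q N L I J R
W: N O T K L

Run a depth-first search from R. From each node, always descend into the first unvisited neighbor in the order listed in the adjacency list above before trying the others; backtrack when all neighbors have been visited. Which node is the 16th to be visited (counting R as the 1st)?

Visit R
R → U
U → N
N → V
V → K
K → W
W → O
O → J
J → M
M → S
M → T
T → I
I → L
L → Q
Q → H
T → P

Visit order: R, U, N, V, K, W, O, J, M, S, T, I, L, Q, H, P

P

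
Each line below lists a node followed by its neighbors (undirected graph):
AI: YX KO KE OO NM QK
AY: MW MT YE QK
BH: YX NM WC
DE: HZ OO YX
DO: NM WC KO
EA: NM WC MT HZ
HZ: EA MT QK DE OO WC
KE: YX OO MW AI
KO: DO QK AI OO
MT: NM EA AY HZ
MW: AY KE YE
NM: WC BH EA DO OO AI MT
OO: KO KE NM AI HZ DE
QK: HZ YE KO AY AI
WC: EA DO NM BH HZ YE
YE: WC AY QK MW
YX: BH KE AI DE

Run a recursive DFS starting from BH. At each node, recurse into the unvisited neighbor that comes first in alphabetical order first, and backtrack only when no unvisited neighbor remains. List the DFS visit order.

BH, NM, AI, KE, MW, AY, MT, EA, HZ, DE, OO, KO, DO, WC, YE, QK, YX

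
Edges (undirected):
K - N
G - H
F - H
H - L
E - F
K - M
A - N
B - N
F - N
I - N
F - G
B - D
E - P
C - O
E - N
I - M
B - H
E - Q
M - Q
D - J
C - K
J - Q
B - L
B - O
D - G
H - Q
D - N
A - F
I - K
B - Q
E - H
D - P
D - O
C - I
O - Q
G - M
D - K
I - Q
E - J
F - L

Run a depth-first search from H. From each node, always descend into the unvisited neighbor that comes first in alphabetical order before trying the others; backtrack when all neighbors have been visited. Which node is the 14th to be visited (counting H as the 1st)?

Visit H
H → B
B → D
D → G
G → F
F → A
A → N
N → E
E → J
J → Q
Q → I
I → C
C → K
K → M
C → O
E → P
F → L

Visit order: H, B, D, G, F, A, N, E, J, Q, I, C, K, M, O, P, L

M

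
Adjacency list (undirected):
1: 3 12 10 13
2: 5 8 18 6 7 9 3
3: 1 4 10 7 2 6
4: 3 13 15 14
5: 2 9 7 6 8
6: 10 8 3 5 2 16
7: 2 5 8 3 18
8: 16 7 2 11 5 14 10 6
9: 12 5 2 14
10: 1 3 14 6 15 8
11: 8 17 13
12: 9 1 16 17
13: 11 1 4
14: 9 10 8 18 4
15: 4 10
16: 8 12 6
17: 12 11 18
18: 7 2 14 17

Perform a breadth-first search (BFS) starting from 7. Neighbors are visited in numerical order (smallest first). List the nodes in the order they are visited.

Visit 7; enqueue 2, 3, 5, 8, 18 → queue [2, 3, 5, 8, 18]
Visit 2; enqueue 6, 9 → queue [3, 5, 8, 18, 6, 9]
Visit 3; enqueue 1, 4, 10 → queue [5, 8, 18, 6, 9, 1, 4, 10]
Visit 5 → queue [8, 18, 6, 9, 1, 4, 10]
Visit 8; enqueue 11, 14, 16 → queue [18, 6, 9, 1, 4, 10, 11, 14, 16]
Visit 18; enqueue 17 → queue [6, 9, 1, 4, 10, 11, 14, 16, 17]
Visit 6 → queue [9, 1, 4, 10, 11, 14, 16, 17]
Visit 9; enqueue 12 → queue [1, 4, 10, 11, 14, 16, 17, 12]
Visit 1; enqueue 13 → queue [4, 10, 11, 14, 16, 17, 12, 13]
Visit 4; enqueue 15 → queue [10, 11, 14, 16, 17, 12, 13, 15]
Visit 10 → queue [11, 14, 16, 17, 12, 13, 15]
Visit 11 → queue [14, 16, 17, 12, 13, 15]
Visit 14 → queue [16, 17, 12, 13, 15]
Visit 16 → queue [17, 12, 13, 15]
Visit 17 → queue [12, 13, 15]
Visit 12 → queue [13, 15]
Visit 13 → queue [15]
Visit 15 → queue []

7 2 3 5 8 18 6 9 1 4 10 11 14 16 17 12 13 15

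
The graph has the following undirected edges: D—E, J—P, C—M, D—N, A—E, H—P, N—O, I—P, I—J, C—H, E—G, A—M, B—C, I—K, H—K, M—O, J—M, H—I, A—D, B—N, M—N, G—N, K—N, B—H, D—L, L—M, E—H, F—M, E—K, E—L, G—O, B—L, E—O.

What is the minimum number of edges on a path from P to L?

Level 0: P
Level 1: H, I, J
Level 2: B, C, E, K, M
Level 3: A, D, F, G, L, N, O
L first appears at level 3.

3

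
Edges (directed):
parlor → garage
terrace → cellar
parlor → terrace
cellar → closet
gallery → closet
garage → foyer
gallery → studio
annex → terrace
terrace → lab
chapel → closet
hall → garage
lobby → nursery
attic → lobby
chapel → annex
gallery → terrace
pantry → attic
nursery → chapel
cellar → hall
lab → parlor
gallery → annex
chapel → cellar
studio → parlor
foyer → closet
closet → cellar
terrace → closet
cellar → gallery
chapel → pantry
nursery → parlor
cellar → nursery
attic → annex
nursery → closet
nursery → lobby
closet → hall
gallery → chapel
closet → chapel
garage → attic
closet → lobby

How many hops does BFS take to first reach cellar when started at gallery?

Level 0: gallery
Level 1: annex, chapel, closet, studio, terrace
Level 2: cellar, hall, lab, lobby, pantry, parlor
Level 3: attic, garage, nursery
Level 4: foyer
cellar first appears at level 2.

2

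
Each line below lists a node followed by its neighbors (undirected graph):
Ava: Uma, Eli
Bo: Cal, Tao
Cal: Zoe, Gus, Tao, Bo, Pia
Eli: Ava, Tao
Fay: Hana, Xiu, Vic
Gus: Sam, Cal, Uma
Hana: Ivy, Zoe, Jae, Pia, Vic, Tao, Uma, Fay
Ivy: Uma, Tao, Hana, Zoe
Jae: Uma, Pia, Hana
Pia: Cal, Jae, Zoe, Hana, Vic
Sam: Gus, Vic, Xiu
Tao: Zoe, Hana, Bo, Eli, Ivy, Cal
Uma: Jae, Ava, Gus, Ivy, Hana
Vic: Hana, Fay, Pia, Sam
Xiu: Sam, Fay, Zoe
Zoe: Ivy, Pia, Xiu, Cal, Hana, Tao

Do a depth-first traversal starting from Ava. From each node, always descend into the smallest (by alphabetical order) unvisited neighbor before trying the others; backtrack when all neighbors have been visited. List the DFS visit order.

Ava, Eli, Tao, Bo, Cal, Gus, Sam, Vic, Fay, Hana, Ivy, Uma, Jae, Pia, Zoe, Xiu

Visit Ava
Ava → Eli
Eli → Tao
Tao → Bo
Bo → Cal
Cal → Gus
Gus → Sam
Sam → Vic
Vic → Fay
Fay → Hana
Hana → Ivy
Ivy → Uma
Uma → Jae
Jae → Pia
Pia → Zoe
Zoe → Xiu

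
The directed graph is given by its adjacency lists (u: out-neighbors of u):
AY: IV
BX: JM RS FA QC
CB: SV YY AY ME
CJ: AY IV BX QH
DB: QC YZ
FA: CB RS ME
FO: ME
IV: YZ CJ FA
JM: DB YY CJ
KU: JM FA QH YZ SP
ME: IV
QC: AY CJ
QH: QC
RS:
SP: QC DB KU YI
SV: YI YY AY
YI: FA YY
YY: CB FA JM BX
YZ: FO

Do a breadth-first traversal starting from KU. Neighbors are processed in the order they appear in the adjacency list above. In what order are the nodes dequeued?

KU JM FA QH YZ SP DB YY CJ CB RS ME QC FO YI BX AY IV SV

Visit KU; enqueue JM, FA, QH, YZ, SP → queue [JM, FA, QH, YZ, SP]
Visit JM; enqueue DB, YY, CJ → queue [FA, QH, YZ, SP, DB, YY, CJ]
Visit FA; enqueue CB, RS, ME → queue [QH, YZ, SP, DB, YY, CJ, CB, RS, ME]
Visit QH; enqueue QC → queue [YZ, SP, DB, YY, CJ, CB, RS, ME, QC]
Visit YZ; enqueue FO → queue [SP, DB, YY, CJ, CB, RS, ME, QC, FO]
Visit SP; enqueue YI → queue [DB, YY, CJ, CB, RS, ME, QC, FO, YI]
Visit DB → queue [YY, CJ, CB, RS, ME, QC, FO, YI]
Visit YY; enqueue BX → queue [CJ, CB, RS, ME, QC, FO, YI, BX]
Visit CJ; enqueue AY, IV → queue [CB, RS, ME, QC, FO, YI, BX, AY, IV]
Visit CB; enqueue SV → queue [RS, ME, QC, FO, YI, BX, AY, IV, SV]
Visit RS → queue [ME, QC, FO, YI, BX, AY, IV, SV]
Visit ME → queue [QC, FO, YI, BX, AY, IV, SV]
Visit QC → queue [FO, YI, BX, AY, IV, SV]
Visit FO → queue [YI, BX, AY, IV, SV]
Visit YI → queue [BX, AY, IV, SV]
Visit BX → queue [AY, IV, SV]
Visit AY → queue [IV, SV]
Visit IV → queue [SV]
Visit SV → queue []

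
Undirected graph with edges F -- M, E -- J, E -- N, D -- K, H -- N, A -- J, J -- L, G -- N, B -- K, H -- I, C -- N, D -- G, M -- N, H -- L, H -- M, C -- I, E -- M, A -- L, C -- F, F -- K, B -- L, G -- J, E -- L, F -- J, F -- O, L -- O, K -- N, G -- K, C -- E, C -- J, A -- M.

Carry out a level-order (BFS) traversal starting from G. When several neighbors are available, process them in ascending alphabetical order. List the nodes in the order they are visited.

G, D, J, K, N, A, C, E, F, L, B, H, M, I, O

Visit G; enqueue D, J, K, N → queue [D, J, K, N]
Visit D → queue [J, K, N]
Visit J; enqueue A, C, E, F, L → queue [K, N, A, C, E, F, L]
Visit K; enqueue B → queue [N, A, C, E, F, L, B]
Visit N; enqueue H, M → queue [A, C, E, F, L, B, H, M]
Visit A → queue [C, E, F, L, B, H, M]
Visit C; enqueue I → queue [E, F, L, B, H, M, I]
Visit E → queue [F, L, B, H, M, I]
Visit F; enqueue O → queue [L, B, H, M, I, O]
Visit L → queue [B, H, M, I, O]
Visit B → queue [H, M, I, O]
Visit H → queue [M, I, O]
Visit M → queue [I, O]
Visit I → queue [O]
Visit O → queue []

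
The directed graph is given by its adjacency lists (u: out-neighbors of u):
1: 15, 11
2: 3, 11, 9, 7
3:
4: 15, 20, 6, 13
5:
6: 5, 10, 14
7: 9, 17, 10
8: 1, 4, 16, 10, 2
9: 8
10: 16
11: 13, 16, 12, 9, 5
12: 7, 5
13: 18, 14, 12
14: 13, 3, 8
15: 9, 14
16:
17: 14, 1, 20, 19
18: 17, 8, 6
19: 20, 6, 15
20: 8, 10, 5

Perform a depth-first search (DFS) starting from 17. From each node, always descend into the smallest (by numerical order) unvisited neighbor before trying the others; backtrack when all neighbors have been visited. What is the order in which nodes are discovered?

Visit 17
17 → 1
1 → 11
11 → 5
11 → 9
9 → 8
8 → 2
2 → 3
2 → 7
7 → 10
10 → 16
8 → 4
4 → 6
6 → 14
14 → 13
13 → 12
13 → 18
4 → 15
4 → 20
17 → 19

17 -> 1 -> 11 -> 5 -> 9 -> 8 -> 2 -> 3 -> 7 -> 10 -> 16 -> 4 -> 6 -> 14 -> 13 -> 12 -> 18 -> 15 -> 20 -> 19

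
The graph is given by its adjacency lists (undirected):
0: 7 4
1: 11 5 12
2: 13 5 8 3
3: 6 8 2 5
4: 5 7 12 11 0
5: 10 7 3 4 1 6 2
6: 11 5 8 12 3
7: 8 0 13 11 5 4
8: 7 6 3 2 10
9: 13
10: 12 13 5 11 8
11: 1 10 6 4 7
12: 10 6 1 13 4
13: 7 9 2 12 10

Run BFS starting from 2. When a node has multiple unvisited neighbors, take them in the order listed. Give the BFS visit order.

2 → 13 → 5 → 8 → 3 → 7 → 9 → 12 → 10 → 4 → 1 → 6 → 0 → 11

Visit 2; enqueue 13, 5, 8, 3 → queue [13, 5, 8, 3]
Visit 13; enqueue 7, 9, 12, 10 → queue [5, 8, 3, 7, 9, 12, 10]
Visit 5; enqueue 4, 1, 6 → queue [8, 3, 7, 9, 12, 10, 4, 1, 6]
Visit 8 → queue [3, 7, 9, 12, 10, 4, 1, 6]
Visit 3 → queue [7, 9, 12, 10, 4, 1, 6]
Visit 7; enqueue 0, 11 → queue [9, 12, 10, 4, 1, 6, 0, 11]
Visit 9 → queue [12, 10, 4, 1, 6, 0, 11]
Visit 12 → queue [10, 4, 1, 6, 0, 11]
Visit 10 → queue [4, 1, 6, 0, 11]
Visit 4 → queue [1, 6, 0, 11]
Visit 1 → queue [6, 0, 11]
Visit 6 → queue [0, 11]
Visit 0 → queue [11]
Visit 11 → queue []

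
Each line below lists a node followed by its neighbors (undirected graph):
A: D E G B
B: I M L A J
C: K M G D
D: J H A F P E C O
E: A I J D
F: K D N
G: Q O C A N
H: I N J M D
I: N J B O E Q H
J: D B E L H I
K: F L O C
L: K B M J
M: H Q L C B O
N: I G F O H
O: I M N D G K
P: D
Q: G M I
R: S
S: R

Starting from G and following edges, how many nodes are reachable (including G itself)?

17

BFS from G visits: G, A, C, N, O, Q, B, D, E, K, M, F, H, I, J, L, P
Reachable nodes: 17 of 19 total.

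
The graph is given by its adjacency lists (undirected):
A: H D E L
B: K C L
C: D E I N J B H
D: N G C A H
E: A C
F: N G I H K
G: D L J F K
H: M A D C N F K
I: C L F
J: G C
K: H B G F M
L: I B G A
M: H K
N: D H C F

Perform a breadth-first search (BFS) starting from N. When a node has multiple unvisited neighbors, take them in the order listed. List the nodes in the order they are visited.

Visit N; enqueue D, H, C, F → queue [D, H, C, F]
Visit D; enqueue G, A → queue [H, C, F, G, A]
Visit H; enqueue M, K → queue [C, F, G, A, M, K]
Visit C; enqueue E, I, J, B → queue [F, G, A, M, K, E, I, J, B]
Visit F → queue [G, A, M, K, E, I, J, B]
Visit G; enqueue L → queue [A, M, K, E, I, J, B, L]
Visit A → queue [M, K, E, I, J, B, L]
Visit M → queue [K, E, I, J, B, L]
Visit K → queue [E, I, J, B, L]
Visit E → queue [I, J, B, L]
Visit I → queue [J, B, L]
Visit J → queue [B, L]
Visit B → queue [L]
Visit L → queue []

N -> D -> H -> C -> F -> G -> A -> M -> K -> E -> I -> J -> B -> L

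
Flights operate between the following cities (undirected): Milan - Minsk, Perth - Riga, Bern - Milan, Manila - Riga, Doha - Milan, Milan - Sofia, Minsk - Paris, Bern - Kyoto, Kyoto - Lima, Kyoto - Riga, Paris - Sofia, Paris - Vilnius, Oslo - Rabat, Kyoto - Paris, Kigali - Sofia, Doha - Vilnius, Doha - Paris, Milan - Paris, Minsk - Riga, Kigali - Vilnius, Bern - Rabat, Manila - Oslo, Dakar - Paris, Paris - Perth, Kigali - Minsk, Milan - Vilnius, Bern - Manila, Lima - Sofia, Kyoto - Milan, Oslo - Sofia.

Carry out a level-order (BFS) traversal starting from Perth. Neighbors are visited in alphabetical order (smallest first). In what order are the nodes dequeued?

Perth Paris Riga Dakar Doha Kyoto Milan Minsk Sofia Vilnius Manila Bern Lima Kigali Oslo Rabat

Visit Perth; enqueue Paris, Riga → queue [Paris, Riga]
Visit Paris; enqueue Dakar, Doha, Kyoto, Milan, Minsk, Sofia, Vilnius → queue [Riga, Dakar, Doha, Kyoto, Milan, Minsk, Sofia, Vilnius]
Visit Riga; enqueue Manila → queue [Dakar, Doha, Kyoto, Milan, Minsk, Sofia, Vilnius, Manila]
Visit Dakar → queue [Doha, Kyoto, Milan, Minsk, Sofia, Vilnius, Manila]
Visit Doha → queue [Kyoto, Milan, Minsk, Sofia, Vilnius, Manila]
Visit Kyoto; enqueue Bern, Lima → queue [Milan, Minsk, Sofia, Vilnius, Manila, Bern, Lima]
Visit Milan → queue [Minsk, Sofia, Vilnius, Manila, Bern, Lima]
Visit Minsk; enqueue Kigali → queue [Sofia, Vilnius, Manila, Bern, Lima, Kigali]
Visit Sofia; enqueue Oslo → queue [Vilnius, Manila, Bern, Lima, Kigali, Oslo]
Visit Vilnius → queue [Manila, Bern, Lima, Kigali, Oslo]
Visit Manila → queue [Bern, Lima, Kigali, Oslo]
Visit Bern; enqueue Rabat → queue [Lima, Kigali, Oslo, Rabat]
Visit Lima → queue [Kigali, Oslo, Rabat]
Visit Kigali → queue [Oslo, Rabat]
Visit Oslo → queue [Rabat]
Visit Rabat → queue []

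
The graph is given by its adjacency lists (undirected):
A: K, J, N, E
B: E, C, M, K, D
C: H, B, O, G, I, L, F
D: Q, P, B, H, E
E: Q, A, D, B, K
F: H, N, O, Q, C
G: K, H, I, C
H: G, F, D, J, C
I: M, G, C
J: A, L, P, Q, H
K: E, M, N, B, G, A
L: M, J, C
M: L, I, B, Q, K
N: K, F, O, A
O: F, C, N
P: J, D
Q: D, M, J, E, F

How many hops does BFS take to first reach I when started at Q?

Level 0: Q
Level 1: D, E, F, J, M
Level 2: A, B, C, H, I, K, L, N, O, P
Level 3: G
I first appears at level 2.

2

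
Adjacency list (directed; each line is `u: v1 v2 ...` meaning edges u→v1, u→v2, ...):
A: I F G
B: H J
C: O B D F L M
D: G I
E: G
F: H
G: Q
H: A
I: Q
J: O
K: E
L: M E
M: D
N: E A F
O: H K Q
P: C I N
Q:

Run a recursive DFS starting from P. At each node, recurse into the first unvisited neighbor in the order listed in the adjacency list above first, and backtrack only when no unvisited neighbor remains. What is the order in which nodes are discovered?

Visit P
P → C
C → O
O → H
H → A
A → I
I → Q
A → F
A → G
O → K
K → E
C → B
B → J
C → D
C → L
L → M
P → N

P → C → O → H → A → I → Q → F → G → K → E → B → J → D → L → M → N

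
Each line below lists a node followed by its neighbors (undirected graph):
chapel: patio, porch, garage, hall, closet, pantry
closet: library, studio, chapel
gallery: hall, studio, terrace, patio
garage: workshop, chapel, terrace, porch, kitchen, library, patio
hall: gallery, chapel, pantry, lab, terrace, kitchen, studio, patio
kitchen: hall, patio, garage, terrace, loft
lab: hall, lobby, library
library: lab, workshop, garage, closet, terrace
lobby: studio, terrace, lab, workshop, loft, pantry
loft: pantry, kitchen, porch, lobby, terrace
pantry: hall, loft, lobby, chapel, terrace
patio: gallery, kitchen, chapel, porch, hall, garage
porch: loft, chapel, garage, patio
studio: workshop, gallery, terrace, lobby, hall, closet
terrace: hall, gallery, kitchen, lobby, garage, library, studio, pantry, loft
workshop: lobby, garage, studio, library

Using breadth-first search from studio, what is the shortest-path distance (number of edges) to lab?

Level 0: studio
Level 1: closet, gallery, hall, lobby, terrace, workshop
Level 2: chapel, garage, kitchen, lab, library, loft, pantry, patio
Level 3: porch
lab first appears at level 2.

2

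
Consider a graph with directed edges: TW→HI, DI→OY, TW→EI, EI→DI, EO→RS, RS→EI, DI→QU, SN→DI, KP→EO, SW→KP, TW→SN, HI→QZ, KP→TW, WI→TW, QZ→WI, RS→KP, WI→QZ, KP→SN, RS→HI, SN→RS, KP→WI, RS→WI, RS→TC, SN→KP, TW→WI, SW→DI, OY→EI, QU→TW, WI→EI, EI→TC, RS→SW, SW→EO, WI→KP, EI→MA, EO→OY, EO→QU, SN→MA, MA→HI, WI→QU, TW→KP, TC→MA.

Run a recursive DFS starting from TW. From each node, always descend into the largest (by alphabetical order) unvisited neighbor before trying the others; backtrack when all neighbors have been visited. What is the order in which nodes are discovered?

TW, WI, QZ, QU, KP, SN, RS, TC, MA, HI, SW, EO, OY, EI, DI

Visit TW
TW → WI
WI → QZ
WI → QU
WI → KP
KP → SN
SN → RS
RS → TC
TC → MA
MA → HI
RS → SW
SW → EO
EO → OY
OY → EI
EI → DI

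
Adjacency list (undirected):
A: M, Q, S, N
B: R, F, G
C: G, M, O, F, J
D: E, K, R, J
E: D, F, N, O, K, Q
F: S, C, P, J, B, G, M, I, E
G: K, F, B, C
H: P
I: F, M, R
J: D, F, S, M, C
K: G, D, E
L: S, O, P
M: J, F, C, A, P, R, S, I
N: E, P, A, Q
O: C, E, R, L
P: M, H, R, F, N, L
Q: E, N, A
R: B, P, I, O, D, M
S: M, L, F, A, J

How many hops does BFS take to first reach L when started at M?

2

Level 0: M
Level 1: A, C, F, I, J, P, R, S
Level 2: B, D, E, G, H, L, N, O, Q
Level 3: K
L first appears at level 2.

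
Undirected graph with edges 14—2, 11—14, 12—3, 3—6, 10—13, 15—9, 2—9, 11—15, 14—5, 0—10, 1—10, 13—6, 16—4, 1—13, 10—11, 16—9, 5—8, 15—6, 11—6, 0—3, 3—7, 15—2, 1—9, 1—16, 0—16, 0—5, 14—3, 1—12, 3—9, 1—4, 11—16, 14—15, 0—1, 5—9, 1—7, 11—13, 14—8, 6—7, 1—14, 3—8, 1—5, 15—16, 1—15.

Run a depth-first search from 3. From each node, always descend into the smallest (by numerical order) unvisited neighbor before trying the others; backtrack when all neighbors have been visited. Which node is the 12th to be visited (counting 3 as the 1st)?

Visit 3
3 → 0
0 → 1
1 → 4
4 → 16
16 → 9
9 → 2
2 → 14
14 → 5
5 → 8
14 → 11
11 → 6
6 → 7
6 → 13
13 → 10
6 → 15
1 → 12

Visit order: 3, 0, 1, 4, 16, 9, 2, 14, 5, 8, 11, 6, 7, 13, 10, 15, 12

6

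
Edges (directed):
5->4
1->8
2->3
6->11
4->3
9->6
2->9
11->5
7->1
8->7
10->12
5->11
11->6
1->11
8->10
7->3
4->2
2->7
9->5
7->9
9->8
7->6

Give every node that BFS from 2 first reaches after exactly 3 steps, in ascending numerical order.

4, 10, 11

Level 0: 2
Level 1: 3, 7, 9
Level 2: 1, 5, 6, 8
Level 3: 4, 10, 11
Level 4: 12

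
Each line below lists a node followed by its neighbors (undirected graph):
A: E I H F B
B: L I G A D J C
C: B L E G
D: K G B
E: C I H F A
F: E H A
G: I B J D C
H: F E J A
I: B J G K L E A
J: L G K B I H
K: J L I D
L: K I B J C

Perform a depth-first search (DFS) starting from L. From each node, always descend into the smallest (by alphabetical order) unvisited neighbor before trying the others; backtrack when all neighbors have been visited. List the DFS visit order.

Visit L
L → B
B → A
A → E
E → C
C → G
G → D
D → K
K → I
I → J
J → H
H → F

L B A E C G D K I J H F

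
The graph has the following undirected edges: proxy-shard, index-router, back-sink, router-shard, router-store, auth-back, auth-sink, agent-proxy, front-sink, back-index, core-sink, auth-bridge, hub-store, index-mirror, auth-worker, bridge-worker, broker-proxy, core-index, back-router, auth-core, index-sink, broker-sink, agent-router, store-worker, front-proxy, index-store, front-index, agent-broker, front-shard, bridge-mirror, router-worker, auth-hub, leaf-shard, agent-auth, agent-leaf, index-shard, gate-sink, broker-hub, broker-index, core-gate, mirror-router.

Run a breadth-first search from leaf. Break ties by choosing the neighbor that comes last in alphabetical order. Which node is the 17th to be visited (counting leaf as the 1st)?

bridge

Visit leaf; enqueue shard, agent → queue [shard, agent]
Visit shard; enqueue router, proxy, index, front → queue [agent, router, proxy, index, front]
Visit agent; enqueue broker, auth → queue [router, proxy, index, front, broker, auth]
Visit router; enqueue worker, store, mirror, back → queue [proxy, index, front, broker, auth, worker, store, mirror, back]
Visit proxy → queue [index, front, broker, auth, worker, store, mirror, back]
Visit index; enqueue sink, core → queue [front, broker, auth, worker, store, mirror, back, sink, core]
Visit front → queue [broker, auth, worker, store, mirror, back, sink, core]
Visit broker; enqueue hub → queue [auth, worker, store, mirror, back, sink, core, hub]
Visit auth; enqueue bridge → queue [worker, store, mirror, back, sink, core, hub, bridge]
Visit worker → queue [store, mirror, back, sink, core, hub, bridge]
Visit store → queue [mirror, back, sink, core, hub, bridge]
Visit mirror → queue [back, sink, core, hub, bridge]
Visit back → queue [sink, core, hub, bridge]
Visit sink; enqueue gate → queue [core, hub, bridge, gate]
Visit core → queue [hub, bridge, gate]
Visit hub → queue [bridge, gate]
Visit bridge → queue [gate]
Visit gate → queue []

Visit order: leaf, shard, agent, router, proxy, index, front, broker, auth, worker, store, mirror, back, sink, core, hub, bridge, gate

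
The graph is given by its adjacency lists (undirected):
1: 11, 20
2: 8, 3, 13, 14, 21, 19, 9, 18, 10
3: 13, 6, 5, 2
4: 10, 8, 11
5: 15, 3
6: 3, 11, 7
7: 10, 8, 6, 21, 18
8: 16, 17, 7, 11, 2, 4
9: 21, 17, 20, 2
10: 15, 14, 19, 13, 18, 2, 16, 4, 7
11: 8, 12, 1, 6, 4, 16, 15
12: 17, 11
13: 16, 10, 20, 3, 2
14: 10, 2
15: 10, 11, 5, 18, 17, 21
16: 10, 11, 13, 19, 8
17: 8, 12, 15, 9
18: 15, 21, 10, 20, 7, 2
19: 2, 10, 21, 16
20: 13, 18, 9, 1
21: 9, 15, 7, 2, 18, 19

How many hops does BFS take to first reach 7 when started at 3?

2

Level 0: 3
Level 1: 2, 5, 6, 13
Level 2: 7, 8, 9, 10, 11, 14, 15, 16, 18, 19, 20, 21
Level 3: 1, 4, 12, 17
7 first appears at level 2.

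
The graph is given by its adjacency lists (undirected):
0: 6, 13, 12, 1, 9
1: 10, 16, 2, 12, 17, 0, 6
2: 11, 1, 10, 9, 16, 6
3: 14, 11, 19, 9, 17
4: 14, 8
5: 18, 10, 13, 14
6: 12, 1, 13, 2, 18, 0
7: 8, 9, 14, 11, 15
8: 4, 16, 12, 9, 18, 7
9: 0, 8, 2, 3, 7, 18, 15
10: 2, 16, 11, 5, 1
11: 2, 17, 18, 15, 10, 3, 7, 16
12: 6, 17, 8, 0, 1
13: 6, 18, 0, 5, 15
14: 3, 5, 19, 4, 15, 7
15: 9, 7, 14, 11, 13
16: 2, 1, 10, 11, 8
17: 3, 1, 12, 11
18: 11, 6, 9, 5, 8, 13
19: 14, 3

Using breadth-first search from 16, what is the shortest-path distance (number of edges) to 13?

3

Level 0: 16
Level 1: 1, 2, 8, 10, 11
Level 2: 0, 3, 4, 5, 6, 7, 9, 12, 15, 17, 18
Level 3: 13, 14, 19
13 first appears at level 3.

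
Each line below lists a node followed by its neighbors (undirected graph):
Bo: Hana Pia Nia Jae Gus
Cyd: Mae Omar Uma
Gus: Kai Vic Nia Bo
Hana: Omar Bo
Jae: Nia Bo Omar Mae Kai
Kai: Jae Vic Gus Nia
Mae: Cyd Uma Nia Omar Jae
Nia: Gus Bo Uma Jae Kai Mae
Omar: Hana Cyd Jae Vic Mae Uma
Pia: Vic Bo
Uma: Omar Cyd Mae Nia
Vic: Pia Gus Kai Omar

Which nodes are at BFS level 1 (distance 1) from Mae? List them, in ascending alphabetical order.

Cyd, Jae, Nia, Omar, Uma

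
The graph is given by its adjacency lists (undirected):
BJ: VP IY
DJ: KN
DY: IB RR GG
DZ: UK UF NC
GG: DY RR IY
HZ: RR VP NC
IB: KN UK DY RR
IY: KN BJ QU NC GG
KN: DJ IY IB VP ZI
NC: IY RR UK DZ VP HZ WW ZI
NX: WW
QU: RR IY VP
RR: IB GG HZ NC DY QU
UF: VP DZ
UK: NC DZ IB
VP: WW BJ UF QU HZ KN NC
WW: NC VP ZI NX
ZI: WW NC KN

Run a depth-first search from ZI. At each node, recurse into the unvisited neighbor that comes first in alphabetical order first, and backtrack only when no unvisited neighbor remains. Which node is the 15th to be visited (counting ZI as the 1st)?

Visit ZI
ZI → KN
KN → DJ
KN → IB
IB → DY
DY → GG
GG → IY
IY → BJ
BJ → VP
VP → HZ
HZ → NC
NC → DZ
DZ → UF
DZ → UK
NC → RR
RR → QU
NC → WW
WW → NX

Visit order: ZI, KN, DJ, IB, DY, GG, IY, BJ, VP, HZ, NC, DZ, UF, UK, RR, QU, WW, NX

RR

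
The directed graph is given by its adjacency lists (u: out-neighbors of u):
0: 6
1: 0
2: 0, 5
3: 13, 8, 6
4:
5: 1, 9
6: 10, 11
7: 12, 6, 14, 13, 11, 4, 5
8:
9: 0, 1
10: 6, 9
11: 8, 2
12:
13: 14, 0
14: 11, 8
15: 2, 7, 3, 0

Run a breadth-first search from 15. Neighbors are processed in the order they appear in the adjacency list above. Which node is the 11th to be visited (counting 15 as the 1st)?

Visit 15; enqueue 2, 7, 3, 0 → queue [2, 7, 3, 0]
Visit 2; enqueue 5 → queue [7, 3, 0, 5]
Visit 7; enqueue 12, 6, 14, 13, 11, 4 → queue [3, 0, 5, 12, 6, 14, 13, 11, 4]
Visit 3; enqueue 8 → queue [0, 5, 12, 6, 14, 13, 11, 4, 8]
Visit 0 → queue [5, 12, 6, 14, 13, 11, 4, 8]
Visit 5; enqueue 1, 9 → queue [12, 6, 14, 13, 11, 4, 8, 1, 9]
Visit 12 → queue [6, 14, 13, 11, 4, 8, 1, 9]
Visit 6; enqueue 10 → queue [14, 13, 11, 4, 8, 1, 9, 10]
Visit 14 → queue [13, 11, 4, 8, 1, 9, 10]
Visit 13 → queue [11, 4, 8, 1, 9, 10]
Visit 11 → queue [4, 8, 1, 9, 10]
Visit 4 → queue [8, 1, 9, 10]
Visit 8 → queue [1, 9, 10]
Visit 1 → queue [9, 10]
Visit 9 → queue [10]
Visit 10 → queue []

Visit order: 15, 2, 7, 3, 0, 5, 12, 6, 14, 13, 11, 4, 8, 1, 9, 10

11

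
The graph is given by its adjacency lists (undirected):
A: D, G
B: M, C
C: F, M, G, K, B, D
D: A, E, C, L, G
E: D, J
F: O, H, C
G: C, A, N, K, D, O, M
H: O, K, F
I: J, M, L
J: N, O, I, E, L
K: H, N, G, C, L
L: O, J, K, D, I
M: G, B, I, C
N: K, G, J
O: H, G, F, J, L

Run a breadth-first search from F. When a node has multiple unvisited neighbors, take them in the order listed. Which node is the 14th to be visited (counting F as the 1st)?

Visit F; enqueue O, H, C → queue [O, H, C]
Visit O; enqueue G, J, L → queue [H, C, G, J, L]
Visit H; enqueue K → queue [C, G, J, L, K]
Visit C; enqueue M, B, D → queue [G, J, L, K, M, B, D]
Visit G; enqueue A, N → queue [J, L, K, M, B, D, A, N]
Visit J; enqueue I, E → queue [L, K, M, B, D, A, N, I, E]
Visit L → queue [K, M, B, D, A, N, I, E]
Visit K → queue [M, B, D, A, N, I, E]
Visit M → queue [B, D, A, N, I, E]
Visit B → queue [D, A, N, I, E]
Visit D → queue [A, N, I, E]
Visit A → queue [N, I, E]
Visit N → queue [I, E]
Visit I → queue [E]
Visit E → queue []

Visit order: F, O, H, C, G, J, L, K, M, B, D, A, N, I, E

I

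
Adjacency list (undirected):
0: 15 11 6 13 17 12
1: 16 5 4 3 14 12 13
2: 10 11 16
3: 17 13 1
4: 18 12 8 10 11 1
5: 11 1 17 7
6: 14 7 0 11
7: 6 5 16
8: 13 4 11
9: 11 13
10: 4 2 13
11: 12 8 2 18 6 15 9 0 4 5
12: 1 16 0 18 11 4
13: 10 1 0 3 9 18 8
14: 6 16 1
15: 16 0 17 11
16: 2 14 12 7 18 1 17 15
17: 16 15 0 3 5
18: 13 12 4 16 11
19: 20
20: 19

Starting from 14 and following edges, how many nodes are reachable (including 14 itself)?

19

BFS from 14 visits: 14, 16, 6, 1, 18, 17, 15, 12, 7, 2, 11, 0, 13, 5, 4, 3, 10, 9, 8
Reachable nodes: 19 of 21 total.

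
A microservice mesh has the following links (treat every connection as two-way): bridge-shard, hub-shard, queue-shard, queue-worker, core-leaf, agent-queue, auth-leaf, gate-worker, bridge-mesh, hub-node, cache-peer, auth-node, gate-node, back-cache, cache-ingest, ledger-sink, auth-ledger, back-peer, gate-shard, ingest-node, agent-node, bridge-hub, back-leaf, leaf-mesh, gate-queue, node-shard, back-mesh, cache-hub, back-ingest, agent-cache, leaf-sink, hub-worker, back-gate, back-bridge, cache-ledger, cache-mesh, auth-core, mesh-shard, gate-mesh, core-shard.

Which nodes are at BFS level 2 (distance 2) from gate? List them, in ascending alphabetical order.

Level 0: gate
Level 1: back, mesh, node, queue, shard, worker
Level 2: agent, auth, bridge, cache, core, hub, ingest, leaf, peer
Level 3: ledger, sink

agent, auth, bridge, cache, core, hub, ingest, leaf, peer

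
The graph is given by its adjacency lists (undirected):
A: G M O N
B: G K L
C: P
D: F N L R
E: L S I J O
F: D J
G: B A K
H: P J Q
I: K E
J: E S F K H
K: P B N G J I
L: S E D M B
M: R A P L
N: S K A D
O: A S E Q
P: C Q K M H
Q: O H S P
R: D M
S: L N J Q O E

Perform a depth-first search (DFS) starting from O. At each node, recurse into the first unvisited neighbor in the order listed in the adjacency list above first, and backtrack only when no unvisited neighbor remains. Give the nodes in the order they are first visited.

Visit O
O → A
A → G
G → B
B → K
K → P
P → C
P → Q
Q → H
H → J
J → E
E → L
L → S
S → N
N → D
D → F
D → R
R → M
E → I

O → A → G → B → K → P → C → Q → H → J → E → L → S → N → D → F → R → M → I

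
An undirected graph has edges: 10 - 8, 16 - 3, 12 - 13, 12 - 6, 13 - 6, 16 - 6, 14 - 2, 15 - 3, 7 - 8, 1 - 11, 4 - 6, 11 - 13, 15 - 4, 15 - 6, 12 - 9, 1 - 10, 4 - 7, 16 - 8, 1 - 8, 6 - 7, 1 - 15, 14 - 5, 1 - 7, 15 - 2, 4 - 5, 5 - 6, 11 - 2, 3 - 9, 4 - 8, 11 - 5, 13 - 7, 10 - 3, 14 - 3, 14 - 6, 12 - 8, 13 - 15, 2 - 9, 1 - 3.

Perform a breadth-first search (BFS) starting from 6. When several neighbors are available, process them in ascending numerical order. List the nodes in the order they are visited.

Visit 6; enqueue 4, 5, 7, 12, 13, 14, 15, 16 → queue [4, 5, 7, 12, 13, 14, 15, 16]
Visit 4; enqueue 8 → queue [5, 7, 12, 13, 14, 15, 16, 8]
Visit 5; enqueue 11 → queue [7, 12, 13, 14, 15, 16, 8, 11]
Visit 7; enqueue 1 → queue [12, 13, 14, 15, 16, 8, 11, 1]
Visit 12; enqueue 9 → queue [13, 14, 15, 16, 8, 11, 1, 9]
Visit 13 → queue [14, 15, 16, 8, 11, 1, 9]
Visit 14; enqueue 2, 3 → queue [15, 16, 8, 11, 1, 9, 2, 3]
Visit 15 → queue [16, 8, 11, 1, 9, 2, 3]
Visit 16 → queue [8, 11, 1, 9, 2, 3]
Visit 8; enqueue 10 → queue [11, 1, 9, 2, 3, 10]
Visit 11 → queue [1, 9, 2, 3, 10]
Visit 1 → queue [9, 2, 3, 10]
Visit 9 → queue [2, 3, 10]
Visit 2 → queue [3, 10]
Visit 3 → queue [10]
Visit 10 → queue []

6, 4, 5, 7, 12, 13, 14, 15, 16, 8, 11, 1, 9, 2, 3, 10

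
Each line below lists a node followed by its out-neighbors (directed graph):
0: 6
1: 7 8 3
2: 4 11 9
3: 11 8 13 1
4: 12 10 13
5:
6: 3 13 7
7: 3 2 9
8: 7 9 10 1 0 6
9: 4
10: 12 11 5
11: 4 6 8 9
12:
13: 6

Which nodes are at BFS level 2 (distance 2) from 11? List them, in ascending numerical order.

Level 0: 11
Level 1: 4, 6, 8, 9
Level 2: 0, 1, 3, 7, 10, 12, 13
Level 3: 2, 5

0, 1, 3, 7, 10, 12, 13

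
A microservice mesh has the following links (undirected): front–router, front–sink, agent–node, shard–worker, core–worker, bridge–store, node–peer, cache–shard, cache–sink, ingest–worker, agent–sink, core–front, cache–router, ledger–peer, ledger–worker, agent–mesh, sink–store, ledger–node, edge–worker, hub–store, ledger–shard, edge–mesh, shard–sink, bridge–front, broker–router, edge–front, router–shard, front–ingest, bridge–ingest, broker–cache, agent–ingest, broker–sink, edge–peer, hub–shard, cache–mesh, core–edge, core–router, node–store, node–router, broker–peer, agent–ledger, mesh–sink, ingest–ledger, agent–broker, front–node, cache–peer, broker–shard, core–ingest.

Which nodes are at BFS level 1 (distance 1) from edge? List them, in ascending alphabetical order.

core, front, mesh, peer, worker

Level 0: edge
Level 1: core, front, mesh, peer, worker
Level 2: agent, bridge, broker, cache, ingest, ledger, node, router, shard, sink
Level 3: hub, store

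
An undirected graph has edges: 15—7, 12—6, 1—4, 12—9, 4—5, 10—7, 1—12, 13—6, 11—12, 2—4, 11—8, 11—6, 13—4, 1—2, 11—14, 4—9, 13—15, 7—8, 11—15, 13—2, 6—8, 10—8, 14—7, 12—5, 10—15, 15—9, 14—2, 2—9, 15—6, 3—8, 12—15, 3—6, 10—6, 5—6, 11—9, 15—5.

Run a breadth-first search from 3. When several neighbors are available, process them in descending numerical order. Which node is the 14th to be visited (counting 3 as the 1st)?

2

Visit 3; enqueue 8, 6 → queue [8, 6]
Visit 8; enqueue 11, 10, 7 → queue [6, 11, 10, 7]
Visit 6; enqueue 15, 13, 12, 5 → queue [11, 10, 7, 15, 13, 12, 5]
Visit 11; enqueue 14, 9 → queue [10, 7, 15, 13, 12, 5, 14, 9]
Visit 10 → queue [7, 15, 13, 12, 5, 14, 9]
Visit 7 → queue [15, 13, 12, 5, 14, 9]
Visit 15 → queue [13, 12, 5, 14, 9]
Visit 13; enqueue 4, 2 → queue [12, 5, 14, 9, 4, 2]
Visit 12; enqueue 1 → queue [5, 14, 9, 4, 2, 1]
Visit 5 → queue [14, 9, 4, 2, 1]
Visit 14 → queue [9, 4, 2, 1]
Visit 9 → queue [4, 2, 1]
Visit 4 → queue [2, 1]
Visit 2 → queue [1]
Visit 1 → queue []

Visit order: 3, 8, 6, 11, 10, 7, 15, 13, 12, 5, 14, 9, 4, 2, 1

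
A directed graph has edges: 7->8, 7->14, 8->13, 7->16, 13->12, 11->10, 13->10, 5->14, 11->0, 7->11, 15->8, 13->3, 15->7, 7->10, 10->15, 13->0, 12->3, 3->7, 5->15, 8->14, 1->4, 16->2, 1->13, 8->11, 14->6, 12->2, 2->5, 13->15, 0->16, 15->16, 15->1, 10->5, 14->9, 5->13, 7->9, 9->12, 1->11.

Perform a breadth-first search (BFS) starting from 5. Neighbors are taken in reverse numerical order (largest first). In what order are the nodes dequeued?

Visit 5; enqueue 15, 14, 13 → queue [15, 14, 13]
Visit 15; enqueue 16, 8, 7, 1 → queue [14, 13, 16, 8, 7, 1]
Visit 14; enqueue 9, 6 → queue [13, 16, 8, 7, 1, 9, 6]
Visit 13; enqueue 12, 10, 3, 0 → queue [16, 8, 7, 1, 9, 6, 12, 10, 3, 0]
Visit 16; enqueue 2 → queue [8, 7, 1, 9, 6, 12, 10, 3, 0, 2]
Visit 8; enqueue 11 → queue [7, 1, 9, 6, 12, 10, 3, 0, 2, 11]
Visit 7 → queue [1, 9, 6, 12, 10, 3, 0, 2, 11]
Visit 1; enqueue 4 → queue [9, 6, 12, 10, 3, 0, 2, 11, 4]
Visit 9 → queue [6, 12, 10, 3, 0, 2, 11, 4]
Visit 6 → queue [12, 10, 3, 0, 2, 11, 4]
Visit 12 → queue [10, 3, 0, 2, 11, 4]
Visit 10 → queue [3, 0, 2, 11, 4]
Visit 3 → queue [0, 2, 11, 4]
Visit 0 → queue [2, 11, 4]
Visit 2 → queue [11, 4]
Visit 11 → queue [4]
Visit 4 → queue []

5, 15, 14, 13, 16, 8, 7, 1, 9, 6, 12, 10, 3, 0, 2, 11, 4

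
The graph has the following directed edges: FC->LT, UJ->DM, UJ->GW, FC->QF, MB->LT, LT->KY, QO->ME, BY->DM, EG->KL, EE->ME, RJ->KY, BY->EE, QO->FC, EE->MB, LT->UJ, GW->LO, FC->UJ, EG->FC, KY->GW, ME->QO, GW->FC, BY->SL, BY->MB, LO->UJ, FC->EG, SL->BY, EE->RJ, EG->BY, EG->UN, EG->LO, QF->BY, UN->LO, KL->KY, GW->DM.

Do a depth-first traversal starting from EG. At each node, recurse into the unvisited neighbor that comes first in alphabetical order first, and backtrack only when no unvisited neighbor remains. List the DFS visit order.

EG -> BY -> DM -> EE -> MB -> LT -> KY -> GW -> FC -> QF -> UJ -> LO -> ME -> QO -> RJ -> SL -> KL -> UN

Visit EG
EG → BY
BY → DM
BY → EE
EE → MB
MB → LT
LT → KY
KY → GW
GW → FC
FC → QF
FC → UJ
GW → LO
EE → ME
ME → QO
EE → RJ
BY → SL
EG → KL
EG → UN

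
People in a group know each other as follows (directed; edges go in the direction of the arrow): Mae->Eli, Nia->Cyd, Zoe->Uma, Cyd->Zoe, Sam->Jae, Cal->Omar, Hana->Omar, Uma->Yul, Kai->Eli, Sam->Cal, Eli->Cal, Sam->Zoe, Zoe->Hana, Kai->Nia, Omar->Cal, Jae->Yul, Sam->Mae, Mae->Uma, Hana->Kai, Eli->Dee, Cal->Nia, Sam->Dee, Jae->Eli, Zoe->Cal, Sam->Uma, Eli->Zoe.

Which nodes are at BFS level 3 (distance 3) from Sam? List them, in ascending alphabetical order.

Level 0: Sam
Level 1: Cal, Dee, Jae, Mae, Uma, Zoe
Level 2: Eli, Hana, Nia, Omar, Yul
Level 3: Cyd, Kai

Cyd, Kai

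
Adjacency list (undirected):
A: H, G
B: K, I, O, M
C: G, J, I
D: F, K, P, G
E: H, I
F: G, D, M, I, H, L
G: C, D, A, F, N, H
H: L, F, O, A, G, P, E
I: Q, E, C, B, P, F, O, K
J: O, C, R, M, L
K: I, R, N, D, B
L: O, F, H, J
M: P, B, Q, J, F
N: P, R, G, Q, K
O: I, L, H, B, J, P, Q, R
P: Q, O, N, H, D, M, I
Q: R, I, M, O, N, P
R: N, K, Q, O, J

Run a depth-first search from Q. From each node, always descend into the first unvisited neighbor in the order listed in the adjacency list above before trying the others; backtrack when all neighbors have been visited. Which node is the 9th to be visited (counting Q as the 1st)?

Visit Q
Q → R
R → N
N → P
P → O
O → I
I → E
E → H
H → L
L → F
F → G
G → C
C → J
J → M
M → B
B → K
K → D
G → A

Visit order: Q, R, N, P, O, I, E, H, L, F, G, C, J, M, B, K, D, A

L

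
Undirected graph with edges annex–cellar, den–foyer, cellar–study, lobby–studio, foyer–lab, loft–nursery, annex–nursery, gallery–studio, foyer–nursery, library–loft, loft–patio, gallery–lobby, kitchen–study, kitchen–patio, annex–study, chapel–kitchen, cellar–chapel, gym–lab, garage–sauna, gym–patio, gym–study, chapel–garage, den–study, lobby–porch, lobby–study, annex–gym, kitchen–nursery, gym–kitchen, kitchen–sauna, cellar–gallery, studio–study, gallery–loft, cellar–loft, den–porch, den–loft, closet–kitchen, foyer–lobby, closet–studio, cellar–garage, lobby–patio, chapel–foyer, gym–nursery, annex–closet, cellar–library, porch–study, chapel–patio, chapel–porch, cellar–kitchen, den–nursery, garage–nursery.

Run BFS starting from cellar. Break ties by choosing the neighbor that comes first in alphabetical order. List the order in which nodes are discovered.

cellar, annex, chapel, gallery, garage, kitchen, library, loft, study, closet, gym, nursery, foyer, patio, porch, lobby, studio, sauna, den, lab

Visit cellar; enqueue annex, chapel, gallery, garage, kitchen, library, loft, study → queue [annex, chapel, gallery, garage, kitchen, library, loft, study]
Visit annex; enqueue closet, gym, nursery → queue [chapel, gallery, garage, kitchen, library, loft, study, closet, gym, nursery]
Visit chapel; enqueue foyer, patio, porch → queue [gallery, garage, kitchen, library, loft, study, closet, gym, nursery, foyer, patio, porch]
Visit gallery; enqueue lobby, studio → queue [garage, kitchen, library, loft, study, closet, gym, nursery, foyer, patio, porch, lobby, studio]
Visit garage; enqueue sauna → queue [kitchen, library, loft, study, closet, gym, nursery, foyer, patio, porch, lobby, studio, sauna]
Visit kitchen → queue [library, loft, study, closet, gym, nursery, foyer, patio, porch, lobby, studio, sauna]
Visit library → queue [loft, study, closet, gym, nursery, foyer, patio, porch, lobby, studio, sauna]
Visit loft; enqueue den → queue [study, closet, gym, nursery, foyer, patio, porch, lobby, studio, sauna, den]
Visit study → queue [closet, gym, nursery, foyer, patio, porch, lobby, studio, sauna, den]
Visit closet → queue [gym, nursery, foyer, patio, porch, lobby, studio, sauna, den]
Visit gym; enqueue lab → queue [nursery, foyer, patio, porch, lobby, studio, sauna, den, lab]
Visit nursery → queue [foyer, patio, porch, lobby, studio, sauna, den, lab]
Visit foyer → queue [patio, porch, lobby, studio, sauna, den, lab]
Visit patio → queue [porch, lobby, studio, sauna, den, lab]
Visit porch → queue [lobby, studio, sauna, den, lab]
Visit lobby → queue [studio, sauna, den, lab]
Visit studio → queue [sauna, den, lab]
Visit sauna → queue [den, lab]
Visit den → queue [lab]
Visit lab → queue []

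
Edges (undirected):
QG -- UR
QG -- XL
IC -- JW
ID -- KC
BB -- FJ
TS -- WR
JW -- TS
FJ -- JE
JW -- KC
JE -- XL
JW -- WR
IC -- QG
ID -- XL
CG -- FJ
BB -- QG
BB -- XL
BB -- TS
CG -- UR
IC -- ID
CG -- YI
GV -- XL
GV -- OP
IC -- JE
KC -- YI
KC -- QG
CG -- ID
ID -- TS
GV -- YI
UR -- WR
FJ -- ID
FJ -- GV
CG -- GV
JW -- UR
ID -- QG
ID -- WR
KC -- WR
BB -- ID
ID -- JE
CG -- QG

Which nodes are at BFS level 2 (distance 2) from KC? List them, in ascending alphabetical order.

Level 0: KC
Level 1: ID, JW, QG, WR, YI
Level 2: BB, CG, FJ, GV, IC, JE, TS, UR, XL
Level 3: OP

BB, CG, FJ, GV, IC, JE, TS, UR, XL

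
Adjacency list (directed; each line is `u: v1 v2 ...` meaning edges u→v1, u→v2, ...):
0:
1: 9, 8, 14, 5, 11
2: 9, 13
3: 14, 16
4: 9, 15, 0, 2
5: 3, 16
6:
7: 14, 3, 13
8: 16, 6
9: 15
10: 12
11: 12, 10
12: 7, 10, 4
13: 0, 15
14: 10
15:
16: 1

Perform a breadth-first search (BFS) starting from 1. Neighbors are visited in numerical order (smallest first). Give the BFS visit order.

1, 5, 8, 9, 11, 14, 3, 16, 6, 15, 10, 12, 4, 7, 0, 2, 13

Visit 1; enqueue 5, 8, 9, 11, 14 → queue [5, 8, 9, 11, 14]
Visit 5; enqueue 3, 16 → queue [8, 9, 11, 14, 3, 16]
Visit 8; enqueue 6 → queue [9, 11, 14, 3, 16, 6]
Visit 9; enqueue 15 → queue [11, 14, 3, 16, 6, 15]
Visit 11; enqueue 10, 12 → queue [14, 3, 16, 6, 15, 10, 12]
Visit 14 → queue [3, 16, 6, 15, 10, 12]
Visit 3 → queue [16, 6, 15, 10, 12]
Visit 16 → queue [6, 15, 10, 12]
Visit 6 → queue [15, 10, 12]
Visit 15 → queue [10, 12]
Visit 10 → queue [12]
Visit 12; enqueue 4, 7 → queue [4, 7]
Visit 4; enqueue 0, 2 → queue [7, 0, 2]
Visit 7; enqueue 13 → queue [0, 2, 13]
Visit 0 → queue [2, 13]
Visit 2 → queue [13]
Visit 13 → queue []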